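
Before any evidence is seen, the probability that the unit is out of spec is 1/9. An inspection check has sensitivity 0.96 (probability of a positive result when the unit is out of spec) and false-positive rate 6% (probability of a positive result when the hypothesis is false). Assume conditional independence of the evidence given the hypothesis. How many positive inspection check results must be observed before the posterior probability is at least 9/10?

2

Prior odds = (1/9)/(8/9) = 0.125.
Likelihood ratio of a positive result = 0.96/0.06 = 16.
Target posterior odds = 0.9/0.1 = 9.
Require 16ⁿ ≥ 9 ÷ 0.125 = 72.
16¹ = 16 falls short of 72 but 16² = 256 reaches it, so n = 2.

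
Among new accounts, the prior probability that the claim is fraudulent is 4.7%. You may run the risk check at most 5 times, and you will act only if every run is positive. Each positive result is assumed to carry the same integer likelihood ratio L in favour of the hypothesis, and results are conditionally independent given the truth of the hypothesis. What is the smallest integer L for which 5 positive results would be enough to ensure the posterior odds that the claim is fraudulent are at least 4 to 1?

3

Prior odds = 0.047/0.953 = 47/953.
Target odds = 4.
Need L⁵ ≥ 4 ÷ (47/953) = 3812/47.
2⁵ = 32 < 3812/47 ≤ 243 = 3⁵, so L = 3.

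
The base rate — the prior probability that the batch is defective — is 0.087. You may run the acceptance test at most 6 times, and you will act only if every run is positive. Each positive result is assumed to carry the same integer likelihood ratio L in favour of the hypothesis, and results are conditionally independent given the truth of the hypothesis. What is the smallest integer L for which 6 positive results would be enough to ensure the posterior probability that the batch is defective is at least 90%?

3

Prior odds = 0.087/0.913 = 87/913.
Target odds = 0.9/0.1 = 9.
Need L⁶ ≥ 9 ÷ (87/913) = 2739/29.
2⁶ = 64 < 2739/29 ≤ 729 = 3⁶, so L = 3.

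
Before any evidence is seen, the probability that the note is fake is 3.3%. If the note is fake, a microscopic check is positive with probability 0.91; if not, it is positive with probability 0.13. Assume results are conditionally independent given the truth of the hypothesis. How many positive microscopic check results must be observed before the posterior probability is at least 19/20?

4

Prior odds = 0.033/0.967 = 33/967.
Likelihood ratio of a positive = 0.91/0.13 = 7.
Target odds: 0.95 ÷ 0.05 = 19.
Require 7ⁿ ≥ 19 ÷ (33/967) = 18373/33.
7³ = 343 falls short of 18373/33 but 7⁴ = 2401 reaches it, so n = 4.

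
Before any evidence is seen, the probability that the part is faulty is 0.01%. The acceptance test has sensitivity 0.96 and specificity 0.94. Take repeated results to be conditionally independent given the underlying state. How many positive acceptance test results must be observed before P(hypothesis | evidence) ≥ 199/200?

Prior odds = 0.0001/0.9999 = 1/9999.
False-positive rate = 1 − 0.94 = 0.06; likelihood ratio of a positive = 0.96/0.06 = 16.
Target posterior odds = 0.995/0.005 = 199.
Require 16ⁿ ≥ 199 ÷ (1/9999) = 1989801.
16⁵ = 1048576 falls short of 1989801 but 16⁶ = 16777216 reaches it, so n = 6.

6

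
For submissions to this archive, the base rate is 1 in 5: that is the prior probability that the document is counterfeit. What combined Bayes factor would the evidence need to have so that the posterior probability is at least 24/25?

Prior odds = 0.2/0.8 = 0.25.
Target odds = 0.96/0.04 = 24.
Required Bayes factor = 24 ÷ 0.25 = 96.

96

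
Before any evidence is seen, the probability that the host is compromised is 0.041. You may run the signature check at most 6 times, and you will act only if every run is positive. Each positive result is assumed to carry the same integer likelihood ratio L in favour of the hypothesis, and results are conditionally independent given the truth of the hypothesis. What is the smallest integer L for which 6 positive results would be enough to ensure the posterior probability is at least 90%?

Prior odds = 0.041/0.959 = 41/959.
Target odds = 0.9/0.1 = 9.
Need L⁶ ≥ 9 ÷ (41/959) = 8631/41.
2⁶ = 64 < 8631/41 ≤ 729 = 3⁶, so L = 3.

3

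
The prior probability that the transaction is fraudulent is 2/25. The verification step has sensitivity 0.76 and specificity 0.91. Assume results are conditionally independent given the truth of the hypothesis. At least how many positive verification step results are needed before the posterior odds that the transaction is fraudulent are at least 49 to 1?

3

Prior odds: 0.08 ÷ 0.92 = 2/23.
False-positive rate = 1 − 0.91 = 0.09; likelihood ratio of a positive = 0.76/0.09 = 76/9.
Target odds = 49.
Need (2/23) × (76/9)ⁿ ≥ 49, i.e. (76/9)ⁿ ≥ 563.5.
(76/9)² = 5776/81 falls short of 563.5 but (76/9)³ = 438976/729 reaches it, so n = 3.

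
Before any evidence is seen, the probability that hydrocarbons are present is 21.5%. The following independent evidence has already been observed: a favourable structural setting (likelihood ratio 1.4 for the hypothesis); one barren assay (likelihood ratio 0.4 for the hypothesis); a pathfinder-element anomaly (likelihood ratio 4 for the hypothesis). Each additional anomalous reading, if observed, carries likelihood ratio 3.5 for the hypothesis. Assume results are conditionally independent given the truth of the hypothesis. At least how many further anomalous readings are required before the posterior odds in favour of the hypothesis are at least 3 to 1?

Prior odds = 0.215/0.785 = 43/157.
Combined Bayes factor of the evidence already in hand = 1.4 × 0.4 × 4 = 2.24.
Odds after that evidence = (43/157) × 2.24 = 2408/3925.
Target odds = 3.
Need 3.5ⁿ ≥ 3 ÷ (2408/3925) = 11775/2408.
3.5¹ = 3.5 falls short of 11775/2408 but 3.5² = 12.25 reaches it, so n = 2.

2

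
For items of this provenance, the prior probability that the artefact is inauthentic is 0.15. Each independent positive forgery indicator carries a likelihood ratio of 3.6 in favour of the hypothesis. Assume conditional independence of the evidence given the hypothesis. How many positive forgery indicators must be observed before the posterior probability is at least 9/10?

4

Prior odds = 0.15/0.85 = 3/17.
Likelihood ratio per positive forgery indicator = 3.6.
Target posterior odds = 0.9/0.1 = 9.
Require 3.6ⁿ ≥ 9 ÷ (3/17) = 51.
3.6³ = 46.656 falls short of 51 but 3.6⁴ = 167.9616 reaches it, so n = 4.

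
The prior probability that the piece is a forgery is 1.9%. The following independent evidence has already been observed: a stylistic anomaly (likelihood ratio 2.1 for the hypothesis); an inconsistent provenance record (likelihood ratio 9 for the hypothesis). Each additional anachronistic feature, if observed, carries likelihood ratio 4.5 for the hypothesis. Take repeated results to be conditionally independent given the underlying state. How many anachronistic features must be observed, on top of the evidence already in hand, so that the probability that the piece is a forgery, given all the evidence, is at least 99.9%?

Prior odds = 0.019/0.981 = 19/981.
Combined Bayes factor of the evidence already in hand = 2.1 × 9 = 18.9.
Odds after that evidence = (19/981) × 18.9 = 399/1090.
Target odds = 0.999/0.001 = 999.
Need 4.5ⁿ ≥ 999 ÷ (399/1090) = 362970/133.
4.5⁵ = 1845.28125 falls short of 362970/133 but 4.5⁶ = 8303.765625 reaches it, so n = 6.

6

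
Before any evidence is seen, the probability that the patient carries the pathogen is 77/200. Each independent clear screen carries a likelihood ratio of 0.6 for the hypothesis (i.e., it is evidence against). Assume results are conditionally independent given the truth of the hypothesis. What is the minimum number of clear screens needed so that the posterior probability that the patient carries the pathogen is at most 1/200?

10

Prior odds: 0.385 ÷ 0.615 = 77/123.
Likelihood ratio per clear screen = 0.6.
Target posterior odds = 0.005/0.995 = 1/199.
Need (77/123) × 0.6ⁿ ≤ 1/199, i.e. 0.6ⁿ ≤ 123/15323.
0.6⁹ = 19683/1953125 is still above 123/15323 but 0.6¹⁰ = 59049/9765625 is at or below it, so n = 10.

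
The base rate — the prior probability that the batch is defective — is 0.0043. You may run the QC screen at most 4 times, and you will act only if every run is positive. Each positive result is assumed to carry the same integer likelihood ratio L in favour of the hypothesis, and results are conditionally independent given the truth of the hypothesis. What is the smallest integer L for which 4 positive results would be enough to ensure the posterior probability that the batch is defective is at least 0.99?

13

Prior odds = 0.0043/0.9957 = 43/9957.
Target odds = 0.99/0.01 = 99.
Need L⁴ ≥ 99 ÷ (43/9957) = 985743/43.
12⁴ = 20736 < 985743/43 ≤ 28561 = 13⁴, so L = 13.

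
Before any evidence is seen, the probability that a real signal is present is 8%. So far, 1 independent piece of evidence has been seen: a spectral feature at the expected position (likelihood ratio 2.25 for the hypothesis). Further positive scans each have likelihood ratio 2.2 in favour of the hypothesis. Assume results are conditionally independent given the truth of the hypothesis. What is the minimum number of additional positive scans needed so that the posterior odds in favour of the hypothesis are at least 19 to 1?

Prior odds = 0.08/0.92 = 2/23.
Bayes factor of the evidence already in hand = 2.25.
Odds after that evidence = (2/23) × 2.25 = 9/46.
Target odds = 19.
Need 2.2ⁿ ≥ 19 ÷ (9/46) = 874/9.
2.2⁵ = 51.53632 falls short of 874/9 but 2.2⁶ = 1771561/15625 reaches it, so n = 6.

6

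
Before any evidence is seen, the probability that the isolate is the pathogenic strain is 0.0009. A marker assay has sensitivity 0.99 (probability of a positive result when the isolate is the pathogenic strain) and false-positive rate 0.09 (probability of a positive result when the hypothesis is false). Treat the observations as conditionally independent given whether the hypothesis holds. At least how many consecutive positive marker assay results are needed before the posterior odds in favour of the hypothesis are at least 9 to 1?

Prior odds: 0.0009 ÷ 0.9991 = 9/9991.
Likelihood ratio of a positive result = 0.99/0.09 = 11.
Target odds = 9.
Require 11ⁿ ≥ 9 ÷ (9/9991) = 9991.
11³ = 1331 falls short of 9991 but 11⁴ = 14641 reaches it, so n = 4.

4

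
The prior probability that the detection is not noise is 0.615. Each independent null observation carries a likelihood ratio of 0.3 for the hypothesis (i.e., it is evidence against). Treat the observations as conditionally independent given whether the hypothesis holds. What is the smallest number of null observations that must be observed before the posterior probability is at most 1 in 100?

Prior odds: 0.615 ÷ 0.385 = 123/77.
Likelihood ratio per null observation = 0.3.
Target posterior odds = 0.01/0.99 = 1/99.
Require 0.3ⁿ ≤ 1/99 ÷ (123/77) = 7/1107.
0.3⁴ = 0.0081 is still above 7/1107 but 0.3⁵ = 243/100000 is at or below it, so n = 5.

5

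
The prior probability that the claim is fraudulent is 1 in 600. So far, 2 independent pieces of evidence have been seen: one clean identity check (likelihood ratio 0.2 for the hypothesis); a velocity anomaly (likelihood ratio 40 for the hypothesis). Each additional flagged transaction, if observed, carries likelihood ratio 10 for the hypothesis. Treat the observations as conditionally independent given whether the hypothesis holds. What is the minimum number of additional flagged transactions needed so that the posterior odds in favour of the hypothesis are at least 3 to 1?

Prior odds = (1/600)/(599/600) = 1/599.
Combined Bayes factor of the evidence already in hand = 0.2 × 40 = 8.
Odds after that evidence = (1/599) × 8 = 8/599.
Target odds = 3.
Need 10ⁿ ≥ 3 ÷ (8/599) = 224.625.
10² = 100 falls short of 224.625 but 10³ = 1000 reaches it, so n = 3.

3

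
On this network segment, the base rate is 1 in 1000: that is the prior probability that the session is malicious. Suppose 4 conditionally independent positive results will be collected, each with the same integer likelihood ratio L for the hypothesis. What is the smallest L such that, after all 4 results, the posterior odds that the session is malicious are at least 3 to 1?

Prior odds = 0.001/0.999 = 1/999.
Target odds = 3.
Need L⁴ ≥ 3 ÷ (1/999) = 2997.
7⁴ = 2401 < 2997 ≤ 4096 = 8⁴, so L = 8.

8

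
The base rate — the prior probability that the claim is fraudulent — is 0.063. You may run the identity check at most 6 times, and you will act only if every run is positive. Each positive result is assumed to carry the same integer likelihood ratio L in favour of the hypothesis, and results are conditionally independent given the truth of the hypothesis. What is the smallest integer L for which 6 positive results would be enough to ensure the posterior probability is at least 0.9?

3

Prior odds = 0.063/0.937 = 63/937.
Target odds = 0.9/0.1 = 9.
Need L⁶ ≥ 9 ÷ (63/937) = 937/7.
2⁶ = 64 < 937/7 ≤ 729 = 3⁶, so L = 3.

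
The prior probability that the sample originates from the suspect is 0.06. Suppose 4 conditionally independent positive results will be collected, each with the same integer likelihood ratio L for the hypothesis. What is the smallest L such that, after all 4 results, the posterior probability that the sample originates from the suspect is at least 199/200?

8

Prior odds = 0.06/0.94 = 3/47.
Target odds = 0.995/0.005 = 199.
Need L⁴ ≥ 199 ÷ (3/47) = 9353/3.
7⁴ = 2401 < 9353/3 ≤ 4096 = 8⁴, so L = 8.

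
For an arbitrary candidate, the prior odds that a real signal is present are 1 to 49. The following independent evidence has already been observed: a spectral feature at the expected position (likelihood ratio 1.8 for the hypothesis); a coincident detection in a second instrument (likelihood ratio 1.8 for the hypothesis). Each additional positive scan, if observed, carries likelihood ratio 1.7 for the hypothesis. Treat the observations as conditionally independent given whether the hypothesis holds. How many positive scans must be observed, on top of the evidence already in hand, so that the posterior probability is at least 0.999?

Prior odds = 1/49.
Combined Bayes factor of the evidence already in hand = 1.8 × 1.8 = 3.24.
Odds after that evidence = (1/49) × 3.24 = 81/1225.
Target odds = 0.999/0.001 = 999.
Need 1.7ⁿ ≥ 999 ÷ (81/1225) = 45325/3.
1.7¹⁸ ≈14063.1 falls short of 45325/3 but 1.7¹⁹ ≈23907.2 reaches it, so n = 19.

19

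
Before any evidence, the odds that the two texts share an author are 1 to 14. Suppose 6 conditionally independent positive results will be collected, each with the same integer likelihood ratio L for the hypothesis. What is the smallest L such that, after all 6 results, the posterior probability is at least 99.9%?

Prior odds = 1/14.
Target odds = 0.999/0.001 = 999.
Need L⁶ ≥ 999 ÷ (1/14) = 13986.
4⁶ = 4096 < 13986 ≤ 15625 = 5⁶, so L = 5.

5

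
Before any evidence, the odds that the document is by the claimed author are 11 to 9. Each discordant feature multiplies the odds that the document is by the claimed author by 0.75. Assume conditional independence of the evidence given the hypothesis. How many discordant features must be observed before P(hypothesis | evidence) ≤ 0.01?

17

Prior odds = 11/9.
Likelihood ratio per discordant feature = 0.75.
Target posterior odds = 0.01/0.99 = 1/99.
Need (11/9) × 0.75ⁿ ≤ 1/99, i.e. 0.75ⁿ ≤ 1/121.
0.75¹⁶ ≈0.0100226 is still above 1/121 but 0.75¹⁷ ≈0.00751695 is at or below it, so n = 17.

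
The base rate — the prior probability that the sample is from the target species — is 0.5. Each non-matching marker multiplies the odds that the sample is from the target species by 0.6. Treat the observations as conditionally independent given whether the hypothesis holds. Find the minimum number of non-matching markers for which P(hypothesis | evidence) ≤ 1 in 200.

11

Prior odds = 0.5/0.5 = 1.
Likelihood ratio per non-matching marker = 0.6.
Target odds: 0.005 ÷ 0.995 = 1/199.
Need 1 × 0.6ⁿ ≤ 1/199, i.e. 0.6ⁿ ≤ 1/199.
0.6¹⁰ = 59049/9765625 is still above 1/199 but 0.6¹¹ = 177147/48828125 is at or below it, so n = 11.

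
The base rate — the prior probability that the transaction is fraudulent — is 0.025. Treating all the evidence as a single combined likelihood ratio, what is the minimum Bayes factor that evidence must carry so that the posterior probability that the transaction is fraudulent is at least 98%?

Prior odds = 0.025/0.975 = 1/39.
Target odds = 0.98/0.02 = 49.
Required Bayes factor = 49 ÷ (1/39) = 1911.

1911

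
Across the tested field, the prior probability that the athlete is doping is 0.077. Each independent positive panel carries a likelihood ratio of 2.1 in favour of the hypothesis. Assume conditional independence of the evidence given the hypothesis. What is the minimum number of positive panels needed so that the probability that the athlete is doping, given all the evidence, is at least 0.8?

6

Prior odds: 0.077 ÷ 0.923 = 77/923.
Likelihood ratio per positive panel = 2.1.
Target posterior odds = 0.8/0.2 = 4.
Need (77/923) × 2.1ⁿ ≥ 4, i.e. 2.1ⁿ ≥ 3692/77.
2.1⁵ = 4084101/100000 falls short of 3692/77 but 2.1⁶ = 85766121/1000000 reaches it, so n = 6.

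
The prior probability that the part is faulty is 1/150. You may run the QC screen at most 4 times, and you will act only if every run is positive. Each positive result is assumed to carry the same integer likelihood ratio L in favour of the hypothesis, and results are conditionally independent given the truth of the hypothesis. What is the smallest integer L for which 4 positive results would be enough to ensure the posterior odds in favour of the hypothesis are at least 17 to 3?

6

Prior odds = (1/150)/(149/150) = 1/149.
Target odds = 17/3.
Need L⁴ ≥ 17/3 ÷ (1/149) = 2533/3.
5⁴ = 625 < 2533/3 ≤ 1296 = 6⁴, so L = 6.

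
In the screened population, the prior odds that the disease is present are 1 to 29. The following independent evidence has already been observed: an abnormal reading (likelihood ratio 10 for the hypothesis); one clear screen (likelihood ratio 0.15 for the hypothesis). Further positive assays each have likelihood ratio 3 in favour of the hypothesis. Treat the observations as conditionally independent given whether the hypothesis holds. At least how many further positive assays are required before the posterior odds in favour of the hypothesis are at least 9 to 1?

Prior odds = 1/29.
Combined Bayes factor of the evidence already in hand = 10 × 0.15 = 1.5.
Odds after that evidence = (1/29) × 1.5 = 3/58.
Target odds = 9.
Need 3ⁿ ≥ 9 ÷ (3/58) = 174.
3⁴ = 81 falls short of 174 but 3⁵ = 243 reaches it, so n = 5.

5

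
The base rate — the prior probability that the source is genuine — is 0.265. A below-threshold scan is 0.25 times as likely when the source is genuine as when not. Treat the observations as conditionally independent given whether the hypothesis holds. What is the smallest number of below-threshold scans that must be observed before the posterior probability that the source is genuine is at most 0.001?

5

Prior odds: 0.265 ÷ 0.735 = 53/147.
Likelihood ratio per below-threshold scan = 0.25.
Target posterior odds = 0.001/0.999 = 1/999.
Require 0.25ⁿ ≤ 1/999 ÷ (53/147) = 49/17649.
0.25⁴ = 0.00390625 is still above 49/17649 but 0.25⁵ = 1/1024 is at or below it, so n = 5.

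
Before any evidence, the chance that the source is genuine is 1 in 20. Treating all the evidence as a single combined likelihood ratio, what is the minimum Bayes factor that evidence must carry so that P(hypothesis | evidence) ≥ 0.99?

1881

Prior odds = 0.05/0.95 = 1/19.
Target odds = 0.99/0.01 = 99.
Required Bayes factor = 99 ÷ (1/19) = 1881.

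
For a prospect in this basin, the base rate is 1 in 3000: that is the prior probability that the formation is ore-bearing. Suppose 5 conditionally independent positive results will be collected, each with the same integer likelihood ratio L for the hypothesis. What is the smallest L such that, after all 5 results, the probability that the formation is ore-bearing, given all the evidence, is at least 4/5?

Prior odds = (1/3000)/(2999/3000) = 1/2999.
Target odds = 0.8/0.2 = 4.
Need L⁵ ≥ 4 ÷ (1/2999) = 11996.
6⁵ = 7776 < 11996 ≤ 16807 = 7⁵, so L = 7.

7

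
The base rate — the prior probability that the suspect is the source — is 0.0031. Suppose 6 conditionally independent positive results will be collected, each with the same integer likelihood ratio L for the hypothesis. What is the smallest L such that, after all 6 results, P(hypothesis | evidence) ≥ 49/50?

Prior odds = 0.0031/0.9969 = 31/9969.
Target odds = 0.98/0.02 = 49.
Need L⁶ ≥ 49 ÷ (31/9969) = 488481/31.
5⁶ = 15625 < 488481/31 ≤ 46656 = 6⁶, so L = 6.

6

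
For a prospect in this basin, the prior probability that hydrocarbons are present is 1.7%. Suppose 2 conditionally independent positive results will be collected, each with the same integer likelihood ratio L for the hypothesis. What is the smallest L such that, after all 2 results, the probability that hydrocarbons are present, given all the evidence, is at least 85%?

Prior odds = 0.017/0.983 = 17/983.
Target odds = 0.85/0.15 = 17/3.
Need L² ≥ 17/3 ÷ (17/983) = 983/3.
18² = 324 < 983/3 ≤ 361 = 19², so L = 19.

19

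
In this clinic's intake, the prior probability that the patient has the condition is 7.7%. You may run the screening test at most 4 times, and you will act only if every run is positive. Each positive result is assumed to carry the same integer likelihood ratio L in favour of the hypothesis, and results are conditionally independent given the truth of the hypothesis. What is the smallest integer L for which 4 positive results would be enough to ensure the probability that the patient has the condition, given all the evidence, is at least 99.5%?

Prior odds = 0.077/0.923 = 77/923.
Target odds = 0.995/0.005 = 199.
Need L⁴ ≥ 199 ÷ (77/923) = 183677/77.
6⁴ = 1296 < 183677/77 ≤ 2401 = 7⁴, so L = 7.

7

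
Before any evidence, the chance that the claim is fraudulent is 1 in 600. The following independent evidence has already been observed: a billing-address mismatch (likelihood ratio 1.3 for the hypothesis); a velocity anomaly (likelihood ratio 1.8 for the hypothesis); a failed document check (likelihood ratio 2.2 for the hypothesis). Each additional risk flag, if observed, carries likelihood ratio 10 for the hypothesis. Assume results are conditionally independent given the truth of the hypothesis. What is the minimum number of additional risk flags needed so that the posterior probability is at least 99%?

Prior odds = (1/600)/(599/600) = 1/599.
Combined Bayes factor of the evidence already in hand = 1.3 × 1.8 × 2.2 = 5.148.
Odds after that evidence = (1/599) × 5.148 = 1287/149750.
Target odds = 0.99/0.01 = 99.
Need 10ⁿ ≥ 99 ÷ (1287/149750) = 149750/13.
10⁴ = 10000 falls short of 149750/13 but 10⁵ = 100000 reaches it, so n = 5.

5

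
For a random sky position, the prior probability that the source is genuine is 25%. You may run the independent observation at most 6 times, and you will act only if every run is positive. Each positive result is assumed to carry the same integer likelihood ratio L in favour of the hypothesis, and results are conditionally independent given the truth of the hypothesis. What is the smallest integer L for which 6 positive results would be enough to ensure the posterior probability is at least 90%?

Prior odds = 0.25/0.75 = 1/3.
Target odds = 0.9/0.1 = 9.
Need L⁶ ≥ 9 ÷ (1/3) = 27.
1⁶ = 1 < 27 ≤ 64 = 2⁶, so L = 2.

2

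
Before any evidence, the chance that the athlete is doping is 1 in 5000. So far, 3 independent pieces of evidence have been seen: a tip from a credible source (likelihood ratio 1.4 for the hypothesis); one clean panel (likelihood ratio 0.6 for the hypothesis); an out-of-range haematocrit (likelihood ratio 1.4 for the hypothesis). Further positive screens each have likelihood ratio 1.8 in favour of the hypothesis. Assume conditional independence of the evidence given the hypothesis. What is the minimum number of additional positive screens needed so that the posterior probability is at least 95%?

Prior odds = 0.0002/0.9998 = 1/4999.
Combined Bayes factor of the evidence already in hand = 1.4 × 0.6 × 1.4 = 1.176.
Odds after that evidence = (1/4999) × 1.176 = 147/624875.
Target odds = 0.95/0.05 = 19.
Need 1.8ⁿ ≥ 19 ÷ (147/624875) = 11872625/147.
1.8¹⁹ ≈70823.5 falls short of 11872625/147 but 1.8²⁰ ≈127482 reaches it, so n = 20.

20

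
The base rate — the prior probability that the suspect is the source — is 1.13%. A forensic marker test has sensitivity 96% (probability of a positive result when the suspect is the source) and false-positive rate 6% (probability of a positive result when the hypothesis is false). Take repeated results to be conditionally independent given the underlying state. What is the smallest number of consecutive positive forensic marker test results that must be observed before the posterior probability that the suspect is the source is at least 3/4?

3

Prior odds = 0.0113/0.9887 = 113/9887.
Likelihood ratio of a positive result = 0.96/0.06 = 16.
Target odds: 0.75 ÷ 0.25 = 3.
Require 16ⁿ ≥ 3 ÷ (113/9887) = 29661/113.
16² = 256 falls short of 29661/113 but 16³ = 4096 reaches it, so n = 3.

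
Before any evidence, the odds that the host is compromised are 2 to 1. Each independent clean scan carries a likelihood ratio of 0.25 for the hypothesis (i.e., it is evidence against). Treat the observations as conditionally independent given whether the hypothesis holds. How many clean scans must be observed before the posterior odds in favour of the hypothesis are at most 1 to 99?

Prior odds = 2.
Likelihood ratio per clean scan = 0.25.
Target odds = 1/99.
Need 2 × 0.25ⁿ ≤ 1/99, i.e. 0.25ⁿ ≤ 1/198.
0.25³ = 0.015625 is still above 1/198 but 0.25⁴ = 0.00390625 is at or below it, so n = 4.

4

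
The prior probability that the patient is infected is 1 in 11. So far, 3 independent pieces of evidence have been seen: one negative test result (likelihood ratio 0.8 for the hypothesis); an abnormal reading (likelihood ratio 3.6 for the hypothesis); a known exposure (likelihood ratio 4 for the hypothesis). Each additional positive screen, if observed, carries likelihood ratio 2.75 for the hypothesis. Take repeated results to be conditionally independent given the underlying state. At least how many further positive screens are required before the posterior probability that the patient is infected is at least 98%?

Prior odds = (1/11)/(10/11) = 0.1.
Combined Bayes factor of the evidence already in hand = 0.8 × 3.6 × 4 = 11.52.
Odds after that evidence = 0.1 × 11.52 = 1.152.
Target odds = 0.98/0.02 = 49.
Need 2.75ⁿ ≥ 49 ÷ 1.152 = 6125/144.
2.75³ = 20.796875 falls short of 6125/144 but 2.75⁴ = 57.19140625 reaches it, so n = 4.

4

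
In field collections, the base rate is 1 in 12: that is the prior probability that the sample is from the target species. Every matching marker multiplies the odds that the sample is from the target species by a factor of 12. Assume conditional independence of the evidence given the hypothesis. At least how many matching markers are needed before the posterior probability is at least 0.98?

3

Prior odds: (1/12) ÷ (11/12) = 1/11.
Likelihood ratio per matching marker = 12.
Target odds: 0.98 ÷ 0.02 = 49.
Need (1/11) × 12ⁿ ≥ 49, i.e. 12ⁿ ≥ 539.
12² = 144 falls short of 539 but 12³ = 1728 reaches it, so n = 3.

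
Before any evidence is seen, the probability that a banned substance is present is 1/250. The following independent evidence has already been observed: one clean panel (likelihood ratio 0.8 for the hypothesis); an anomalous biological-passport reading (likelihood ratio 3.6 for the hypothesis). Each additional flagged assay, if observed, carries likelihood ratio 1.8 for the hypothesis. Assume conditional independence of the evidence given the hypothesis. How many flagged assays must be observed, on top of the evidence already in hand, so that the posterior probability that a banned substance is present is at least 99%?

Prior odds = 0.004/0.996 = 1/249.
Combined Bayes factor of the evidence already in hand = 0.8 × 3.6 = 2.88.
Odds after that evidence = (1/249) × 2.88 = 24/2075.
Target odds = 0.99/0.01 = 99.
Need 1.8ⁿ ≥ 99 ÷ (24/2075) = 8559.375.
1.8¹⁵ ≈6746.64 falls short of 8559.375 but 1.8¹⁶ ≈12144 reaches it, so n = 16.

16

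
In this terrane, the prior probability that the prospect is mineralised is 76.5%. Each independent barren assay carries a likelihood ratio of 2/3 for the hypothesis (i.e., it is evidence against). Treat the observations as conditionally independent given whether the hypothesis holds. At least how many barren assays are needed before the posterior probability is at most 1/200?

Prior odds: 0.765 ÷ 0.235 = 153/47.
Likelihood ratio per barren assay = 2/3.
Target posterior odds = 0.005/0.995 = 1/199.
Need (153/47) × (2/3)ⁿ ≤ 1/199, i.e. (2/3)ⁿ ≤ 47/30447.
(2/3)¹⁵ = 32768/14348907 is still above 47/30447 but (2/3)¹⁶ = 65536/43046721 is at or below it, so n = 16.

16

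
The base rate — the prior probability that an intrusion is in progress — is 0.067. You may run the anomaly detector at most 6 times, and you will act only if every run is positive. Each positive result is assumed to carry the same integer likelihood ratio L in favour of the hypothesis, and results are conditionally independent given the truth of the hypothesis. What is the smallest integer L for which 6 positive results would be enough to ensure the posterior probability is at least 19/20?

3

Prior odds = 0.067/0.933 = 67/933.
Target odds = 0.95/0.05 = 19.
Need L⁶ ≥ 19 ÷ (67/933) = 17727/67.
2⁶ = 64 < 17727/67 ≤ 729 = 3⁶, so L = 3.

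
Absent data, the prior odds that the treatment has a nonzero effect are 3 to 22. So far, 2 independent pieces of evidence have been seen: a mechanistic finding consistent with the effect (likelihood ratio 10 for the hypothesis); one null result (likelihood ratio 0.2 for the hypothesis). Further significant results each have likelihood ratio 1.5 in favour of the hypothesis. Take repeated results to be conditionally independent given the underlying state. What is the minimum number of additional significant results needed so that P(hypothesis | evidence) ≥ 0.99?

Prior odds = 3/22.
Combined Bayes factor of the evidence already in hand = 10 × 0.2 = 2.
Odds after that evidence = (3/22) × 2 = 3/11.
Target odds = 0.99/0.01 = 99.
Need 1.5ⁿ ≥ 99 ÷ (3/11) = 363.
1.5¹⁴ = 4782969/16384 falls short of 363 but 1.5¹⁵ = 14348907/32768 reaches it, so n = 15.

15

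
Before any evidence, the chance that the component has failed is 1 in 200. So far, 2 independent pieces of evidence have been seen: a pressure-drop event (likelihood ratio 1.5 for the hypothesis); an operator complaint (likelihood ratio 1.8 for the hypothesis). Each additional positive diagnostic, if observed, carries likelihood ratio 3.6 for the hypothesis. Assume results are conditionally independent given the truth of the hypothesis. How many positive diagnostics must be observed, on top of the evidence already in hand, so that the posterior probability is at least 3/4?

Prior odds = 0.005/0.995 = 1/199.
Combined Bayes factor of the evidence already in hand = 1.5 × 1.8 = 2.7.
Odds after that evidence = (1/199) × 2.7 = 27/1990.
Target odds = 0.75/0.25 = 3.
Need 3.6ⁿ ≥ 3 ÷ (27/1990) = 1990/9.
3.6⁴ = 167.9616 falls short of 1990/9 but 3.6⁵ = 604.66176 reaches it, so n = 5.

5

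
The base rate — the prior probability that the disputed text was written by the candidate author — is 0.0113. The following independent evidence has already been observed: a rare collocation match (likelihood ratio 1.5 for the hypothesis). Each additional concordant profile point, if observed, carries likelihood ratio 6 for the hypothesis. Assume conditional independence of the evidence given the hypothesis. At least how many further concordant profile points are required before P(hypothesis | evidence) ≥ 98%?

Prior odds = 0.0113/0.9887 = 113/9887.
Bayes factor of the evidence already in hand = 1.5.
Odds after that evidence = (113/9887) × 1.5 = 339/19774.
Target odds = 0.98/0.02 = 49.
Need 6ⁿ ≥ 49 ÷ (339/19774) = 968926/339.
6⁴ = 1296 falls short of 968926/339 but 6⁵ = 7776 reaches it, so n = 5.

5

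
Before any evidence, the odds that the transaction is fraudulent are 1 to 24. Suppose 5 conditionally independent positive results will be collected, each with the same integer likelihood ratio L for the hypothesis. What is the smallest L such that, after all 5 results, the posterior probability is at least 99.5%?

6

Prior odds = 1/24.
Target odds = 0.995/0.005 = 199.
Need L⁵ ≥ 199 ÷ (1/24) = 4776.
5⁵ = 3125 < 4776 ≤ 7776 = 6⁵, so L = 6.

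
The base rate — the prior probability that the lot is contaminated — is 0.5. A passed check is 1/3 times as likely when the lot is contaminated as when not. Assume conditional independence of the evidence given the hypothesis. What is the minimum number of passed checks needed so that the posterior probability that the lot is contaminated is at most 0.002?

Prior odds: 0.5 ÷ 0.5 = 1.
Likelihood ratio per passed check = 1/3.
Target posterior odds = 0.002/0.998 = 1/499.
Need 1 × (1/3)ⁿ ≤ 1/499, i.e. (1/3)ⁿ ≤ 1/499.
(1/3)⁵ = 1/243 is still above 1/499 but (1/3)⁶ = 1/729 is at or below it, so n = 6.

6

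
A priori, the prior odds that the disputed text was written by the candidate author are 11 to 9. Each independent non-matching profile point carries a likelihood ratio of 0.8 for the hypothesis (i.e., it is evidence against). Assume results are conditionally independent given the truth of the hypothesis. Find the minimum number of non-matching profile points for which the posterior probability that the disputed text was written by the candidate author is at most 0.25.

Prior odds = 11/9.
Likelihood ratio per non-matching profile point = 0.8.
Target odds: 0.25 ÷ 0.75 = 1/3.
Require 0.8ⁿ ≤ 1/3 ÷ (11/9) = 3/11.
0.8⁵ = 0.32768 is still above 3/11 but 0.8⁶ = 4096/15625 is at or below it, so n = 6.

6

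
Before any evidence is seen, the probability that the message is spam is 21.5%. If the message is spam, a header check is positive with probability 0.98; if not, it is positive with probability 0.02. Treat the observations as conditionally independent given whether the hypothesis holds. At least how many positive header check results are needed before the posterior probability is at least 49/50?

Prior odds: 0.215 ÷ 0.785 = 43/157.
Likelihood ratio of a positive = 0.98/0.02 = 49.
Target odds: 0.98 ÷ 0.02 = 49.
Require 49ⁿ ≥ 49 ÷ (43/157) = 7693/43.
49¹ = 49 falls short of 7693/43 but 49² = 2401 reaches it, so n = 2.

2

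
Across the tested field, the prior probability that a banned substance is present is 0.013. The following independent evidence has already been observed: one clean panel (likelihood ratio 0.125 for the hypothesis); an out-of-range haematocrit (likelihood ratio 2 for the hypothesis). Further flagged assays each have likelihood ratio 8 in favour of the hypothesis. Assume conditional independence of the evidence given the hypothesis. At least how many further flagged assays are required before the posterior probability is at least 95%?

5

Prior odds = 0.013/0.987 = 13/987.
Combined Bayes factor of the evidence already in hand = 0.125 × 2 = 0.25.
Odds after that evidence = (13/987) × 0.25 = 13/3948.
Target odds = 0.95/0.05 = 19.
Need 8ⁿ ≥ 19 ÷ (13/3948) = 75012/13.
8⁴ = 4096 falls short of 75012/13 but 8⁵ = 32768 reaches it, so n = 5.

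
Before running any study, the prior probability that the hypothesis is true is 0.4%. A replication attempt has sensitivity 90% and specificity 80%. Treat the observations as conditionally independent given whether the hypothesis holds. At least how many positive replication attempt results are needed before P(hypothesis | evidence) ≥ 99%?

7

Prior odds: 0.004 ÷ 0.996 = 1/249.
False-positive rate = 1 − 0.8 = 0.2; likelihood ratio of a positive = 0.9/0.2 = 4.5.
Target posterior odds = 0.99/0.01 = 99.
Require 4.5ⁿ ≥ 99 ÷ (1/249) = 24651.
4.5⁶ = 8303.765625 falls short of 24651 but 4.5⁷ = 4782969/128 reaches it, so n = 7.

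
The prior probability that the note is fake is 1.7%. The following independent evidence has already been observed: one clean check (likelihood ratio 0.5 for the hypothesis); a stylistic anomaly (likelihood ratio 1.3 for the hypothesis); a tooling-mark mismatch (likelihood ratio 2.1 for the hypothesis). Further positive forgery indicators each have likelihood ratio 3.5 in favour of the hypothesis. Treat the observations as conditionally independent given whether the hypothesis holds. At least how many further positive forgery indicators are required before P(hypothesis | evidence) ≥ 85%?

5

Prior odds = 0.017/0.983 = 17/983.
Combined Bayes factor of the evidence already in hand = 0.5 × 1.3 × 2.1 = 1.365.
Odds after that evidence = (17/983) × 1.365 = 4641/196600.
Target odds = 0.85/0.15 = 17/3.
Need 3.5ⁿ ≥ 17/3 ÷ (4641/196600) = 196600/819.
3.5⁴ = 150.0625 falls short of 196600/819 but 3.5⁵ = 525.21875 reaches it, so n = 5.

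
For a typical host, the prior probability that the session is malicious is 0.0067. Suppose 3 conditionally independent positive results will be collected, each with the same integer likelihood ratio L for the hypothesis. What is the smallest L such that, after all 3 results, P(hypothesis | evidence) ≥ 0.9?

Prior odds = 0.0067/0.9933 = 67/9933.
Target odds = 0.9/0.1 = 9.
Need L³ ≥ 9 ÷ (67/9933) = 89397/67.
11³ = 1331 < 89397/67 ≤ 1728 = 12³, so L = 12.

12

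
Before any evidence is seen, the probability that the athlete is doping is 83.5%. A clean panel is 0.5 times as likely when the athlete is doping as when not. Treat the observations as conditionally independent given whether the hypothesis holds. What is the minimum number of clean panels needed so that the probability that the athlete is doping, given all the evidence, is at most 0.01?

Prior odds: 0.835 ÷ 0.165 = 167/33.
Likelihood ratio per clean panel = 0.5.
Target odds: 0.01 ÷ 0.99 = 1/99.
Need (167/33) × 0.5ⁿ ≤ 1/99, i.e. 0.5ⁿ ≤ 1/501.
0.5⁸ = 0.00390625 is still above 1/501 but 0.5⁹ = 0.001953125 is at or below it, so n = 9.

9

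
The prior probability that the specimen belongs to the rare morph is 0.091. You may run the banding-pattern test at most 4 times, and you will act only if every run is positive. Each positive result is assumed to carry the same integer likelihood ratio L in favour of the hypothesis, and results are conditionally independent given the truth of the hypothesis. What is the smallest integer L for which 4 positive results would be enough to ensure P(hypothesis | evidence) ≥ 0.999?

10

Prior odds = 0.091/0.909 = 91/909.
Target odds = 0.999/0.001 = 999.
Need L⁴ ≥ 999 ÷ (91/909) = 908091/91.
9⁴ = 6561 < 908091/91 ≤ 10000 = 10⁴, so L = 10.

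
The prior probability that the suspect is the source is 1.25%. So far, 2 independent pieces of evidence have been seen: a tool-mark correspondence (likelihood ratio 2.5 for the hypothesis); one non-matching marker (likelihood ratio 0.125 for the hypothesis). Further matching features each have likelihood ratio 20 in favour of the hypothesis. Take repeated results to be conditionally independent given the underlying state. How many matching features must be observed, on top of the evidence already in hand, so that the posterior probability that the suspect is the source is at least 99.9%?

5

Prior odds = 0.0125/0.9875 = 1/79.
Combined Bayes factor of the evidence already in hand = 2.5 × 0.125 = 0.3125.
Odds after that evidence = (1/79) × 0.3125 = 5/1264.
Target odds = 0.999/0.001 = 999.
Need 20ⁿ ≥ 999 ÷ (5/1264) = 252547.2.
20⁴ = 160000 falls short of 252547.2 but 20⁵ = 3200000 reaches it, so n = 5.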